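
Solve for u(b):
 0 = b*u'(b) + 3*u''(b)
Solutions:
 u(b) = C1 + C2*erf(sqrt(6)*b/6)


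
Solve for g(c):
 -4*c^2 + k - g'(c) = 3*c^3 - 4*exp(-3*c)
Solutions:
 g(c) = C1 - 3*c^4/4 - 4*c^3/3 + c*k - 4*exp(-3*c)/3


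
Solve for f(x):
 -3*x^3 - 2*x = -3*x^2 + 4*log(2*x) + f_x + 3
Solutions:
 f(x) = C1 - 3*x^4/4 + x^3 - x^2 - 4*x*log(x) - x*log(16) + x


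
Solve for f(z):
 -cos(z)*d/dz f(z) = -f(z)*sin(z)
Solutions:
 f(z) = C1/cos(z)


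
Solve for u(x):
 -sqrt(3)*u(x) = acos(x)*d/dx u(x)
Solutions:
 u(x) = C1*exp(-sqrt(3)*Integral(1/acos(x), x))


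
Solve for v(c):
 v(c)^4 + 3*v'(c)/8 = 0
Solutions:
 v(c) = (-1 - sqrt(3)*I)*(1/(C1 + 8*c))^(1/3)/2
 v(c) = (-1 + sqrt(3)*I)*(1/(C1 + 8*c))^(1/3)/2
 v(c) = (1/(C1 + 8*c))^(1/3)


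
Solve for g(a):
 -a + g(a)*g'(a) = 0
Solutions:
 g(a) = -sqrt(C1 + a^2)
 g(a) = sqrt(C1 + a^2)


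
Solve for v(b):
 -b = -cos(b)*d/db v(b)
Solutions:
 v(b) = C1 + Integral(b/cos(b), b)


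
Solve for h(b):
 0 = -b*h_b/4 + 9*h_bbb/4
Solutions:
 h(b) = C1 + Integral(C2*airyai(3^(1/3)*b/3) + C3*airybi(3^(1/3)*b/3), b)


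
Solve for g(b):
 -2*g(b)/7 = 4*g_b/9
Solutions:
 g(b) = C1*exp(-9*b/14)


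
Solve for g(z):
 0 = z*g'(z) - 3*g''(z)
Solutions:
 g(z) = C1 + C2*erfi(sqrt(6)*z/6)


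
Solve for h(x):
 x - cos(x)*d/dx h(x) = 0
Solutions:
 h(x) = C1 + Integral(x/cos(x), x)


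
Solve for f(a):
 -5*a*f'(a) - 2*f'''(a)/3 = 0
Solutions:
 f(a) = C1 + Integral(C2*airyai(-15^(1/3)*2^(2/3)*a/2) + C3*airybi(-15^(1/3)*2^(2/3)*a/2), a)


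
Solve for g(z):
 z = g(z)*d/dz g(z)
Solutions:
 g(z) = -sqrt(C1 + z^2)
 g(z) = sqrt(C1 + z^2)


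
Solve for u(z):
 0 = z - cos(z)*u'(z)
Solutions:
 u(z) = C1 + Integral(z/cos(z), z)


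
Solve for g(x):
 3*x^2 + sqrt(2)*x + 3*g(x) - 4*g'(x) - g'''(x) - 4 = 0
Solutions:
 g(x) = C1*exp(-x*(-8*18^(1/3)/(27 + sqrt(1497))^(1/3) + 12^(1/3)*(27 + sqrt(1497))^(1/3))/12)*sin(2^(1/3)*3^(1/6)*x*(2/(27 + sqrt(1497))^(1/3) + 2^(1/3)*3^(2/3)*(27 + sqrt(1497))^(1/3)/12)) + C2*exp(-x*(-8*18^(1/3)/(27 + sqrt(1497))^(1/3) + 12^(1/3)*(27 + sqrt(1497))^(1/3))/12)*cos(2^(1/3)*3^(1/6)*x*(2/(27 + sqrt(1497))^(1/3) + 2^(1/3)*3^(2/3)*(27 + sqrt(1497))^(1/3)/12)) + C3*exp(x*(-8*18^(1/3)/(27 + sqrt(1497))^(1/3) + 12^(1/3)*(27 + sqrt(1497))^(1/3))/6) - x^2 - 8*x/3 - sqrt(2)*x/3 - 20/9 - 4*sqrt(2)/9


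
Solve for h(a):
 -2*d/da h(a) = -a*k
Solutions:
 h(a) = C1 + a^2*k/4


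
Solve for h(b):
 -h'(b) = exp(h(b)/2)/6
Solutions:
 h(b) = 2*log(1/(C1 + b)) + 2*log(12)


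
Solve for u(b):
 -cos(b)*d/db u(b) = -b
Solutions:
 u(b) = C1 + Integral(b/cos(b), b)


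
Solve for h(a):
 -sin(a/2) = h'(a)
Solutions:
 h(a) = C1 + 2*cos(a/2)


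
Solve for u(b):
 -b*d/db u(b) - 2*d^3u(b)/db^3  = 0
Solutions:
 u(b) = C1 + Integral(C2*airyai(-2^(2/3)*b/2) + C3*airybi(-2^(2/3)*b/2), b)


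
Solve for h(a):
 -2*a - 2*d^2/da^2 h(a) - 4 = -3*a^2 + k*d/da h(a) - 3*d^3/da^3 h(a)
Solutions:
 h(a) = C1 + C2*exp(a*(1 - sqrt(3*k + 1))/3) + C3*exp(a*(sqrt(3*k + 1) + 1)/3) + a^3/k - a^2/k - 6*a^2/k^2 - 4*a/k + 22*a/k^2 + 24*a/k^3


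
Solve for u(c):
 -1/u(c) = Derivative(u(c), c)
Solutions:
 u(c) = -sqrt(C1 - 2*c)
 u(c) = sqrt(C1 - 2*c)


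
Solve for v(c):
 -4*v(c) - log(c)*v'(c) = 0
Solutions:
 v(c) = C1*exp(-4*li(c))


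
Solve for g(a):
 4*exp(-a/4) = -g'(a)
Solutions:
 g(a) = C1 + 16*exp(-a/4)


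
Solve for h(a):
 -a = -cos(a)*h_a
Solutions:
 h(a) = C1 + Integral(a/cos(a), a)


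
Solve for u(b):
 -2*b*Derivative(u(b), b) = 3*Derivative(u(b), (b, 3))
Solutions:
 u(b) = C1 + Integral(C2*airyai(-2^(1/3)*3^(2/3)*b/3) + C3*airybi(-2^(1/3)*3^(2/3)*b/3), b)


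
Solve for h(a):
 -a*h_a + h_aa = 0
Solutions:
 h(a) = C1 + C2*erfi(sqrt(2)*a/2)


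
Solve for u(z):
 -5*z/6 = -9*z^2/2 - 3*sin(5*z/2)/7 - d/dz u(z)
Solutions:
 u(z) = C1 - 3*z^3/2 + 5*z^2/12 + 6*cos(5*z/2)/35


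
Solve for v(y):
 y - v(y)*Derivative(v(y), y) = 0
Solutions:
 v(y) = -sqrt(C1 + y^2)
 v(y) = sqrt(C1 + y^2)


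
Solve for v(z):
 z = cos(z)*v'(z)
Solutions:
 v(z) = C1 + Integral(z/cos(z), z)


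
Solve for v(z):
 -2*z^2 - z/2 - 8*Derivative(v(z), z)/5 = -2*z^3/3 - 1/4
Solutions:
 v(z) = C1 + 5*z^4/48 - 5*z^3/12 - 5*z^2/32 + 5*z/32


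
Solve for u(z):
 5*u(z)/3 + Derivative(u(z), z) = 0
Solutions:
 u(z) = C1*exp(-5*z/3)


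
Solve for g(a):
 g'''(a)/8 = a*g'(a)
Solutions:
 g(a) = C1 + Integral(C2*airyai(2*a) + C3*airybi(2*a), a)


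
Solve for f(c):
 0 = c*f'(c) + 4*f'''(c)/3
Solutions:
 f(c) = C1 + Integral(C2*airyai(-6^(1/3)*c/2) + C3*airybi(-6^(1/3)*c/2), c)


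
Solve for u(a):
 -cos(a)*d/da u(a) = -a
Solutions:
 u(a) = C1 + Integral(a/cos(a), a)


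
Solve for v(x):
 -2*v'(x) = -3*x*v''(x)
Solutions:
 v(x) = C1 + C2*x^(5/3)


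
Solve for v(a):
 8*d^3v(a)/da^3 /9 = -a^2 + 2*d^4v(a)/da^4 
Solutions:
 v(a) = C1 + C2*a + C3*a^2 + C4*exp(4*a/9) - 3*a^5/160 - 27*a^4/128 - 243*a^3/128


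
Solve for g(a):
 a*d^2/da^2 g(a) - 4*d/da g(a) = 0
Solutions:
 g(a) = C1 + C2*a^5


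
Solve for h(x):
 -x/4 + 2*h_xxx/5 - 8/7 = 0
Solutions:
 h(x) = C1 + C2*x + C3*x^2 + 5*x^4/192 + 10*x^3/21


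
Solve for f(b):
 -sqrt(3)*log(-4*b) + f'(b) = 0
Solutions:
 f(b) = C1 + sqrt(3)*b*log(-b) + sqrt(3)*b*(-1 + 2*log(2))


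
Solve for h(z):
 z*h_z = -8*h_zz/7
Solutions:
 h(z) = C1 + C2*erf(sqrt(7)*z/4)


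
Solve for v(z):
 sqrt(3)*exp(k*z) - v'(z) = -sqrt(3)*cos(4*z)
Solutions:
 v(z) = C1 + sqrt(3)*sin(4*z)/4 + sqrt(3)*exp(k*z)/k


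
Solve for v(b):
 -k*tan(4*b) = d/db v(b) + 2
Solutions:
 v(b) = C1 - 2*b + k*log(cos(4*b))/4


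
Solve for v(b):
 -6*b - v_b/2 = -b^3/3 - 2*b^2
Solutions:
 v(b) = C1 + b^4/6 + 4*b^3/3 - 6*b^2


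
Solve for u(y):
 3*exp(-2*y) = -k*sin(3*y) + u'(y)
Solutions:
 u(y) = C1 - k*cos(3*y)/3 - 3*exp(-2*y)/2


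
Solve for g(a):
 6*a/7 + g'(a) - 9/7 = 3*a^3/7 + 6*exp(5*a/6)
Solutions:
 g(a) = C1 + 3*a^4/28 - 3*a^2/7 + 9*a/7 + 36*exp(5*a/6)/5


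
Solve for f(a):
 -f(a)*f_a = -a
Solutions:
 f(a) = -sqrt(C1 + a^2)
 f(a) = sqrt(C1 + a^2)


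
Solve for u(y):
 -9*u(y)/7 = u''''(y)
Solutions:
 u(y) = (C1*sin(sqrt(6)*7^(3/4)*y/14) + C2*cos(sqrt(6)*7^(3/4)*y/14))*exp(-sqrt(6)*7^(3/4)*y/14) + (C3*sin(sqrt(6)*7^(3/4)*y/14) + C4*cos(sqrt(6)*7^(3/4)*y/14))*exp(sqrt(6)*7^(3/4)*y/14)


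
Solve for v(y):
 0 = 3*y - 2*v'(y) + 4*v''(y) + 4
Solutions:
 v(y) = C1 + C2*exp(y/2) + 3*y^2/4 + 5*y


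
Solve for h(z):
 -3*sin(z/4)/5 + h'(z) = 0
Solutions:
 h(z) = C1 - 12*cos(z/4)/5


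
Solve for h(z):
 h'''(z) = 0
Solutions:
 h(z) = C1 + C2*z + C3*z^2


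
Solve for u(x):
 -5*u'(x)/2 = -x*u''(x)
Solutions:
 u(x) = C1 + C2*x^(7/2)


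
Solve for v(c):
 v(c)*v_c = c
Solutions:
 v(c) = -sqrt(C1 + c^2)
 v(c) = sqrt(C1 + c^2)


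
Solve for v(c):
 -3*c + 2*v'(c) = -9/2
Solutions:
 v(c) = C1 + 3*c^2/4 - 9*c/4


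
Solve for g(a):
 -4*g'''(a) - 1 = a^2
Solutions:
 g(a) = C1 + C2*a + C3*a^2 - a^5/240 - a^3/24


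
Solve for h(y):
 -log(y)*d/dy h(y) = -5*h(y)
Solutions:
 h(y) = C1*exp(5*li(y))


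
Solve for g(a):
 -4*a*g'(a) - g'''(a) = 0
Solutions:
 g(a) = C1 + Integral(C2*airyai(-2^(2/3)*a) + C3*airybi(-2^(2/3)*a), a)


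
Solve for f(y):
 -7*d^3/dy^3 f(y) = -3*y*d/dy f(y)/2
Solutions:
 f(y) = C1 + Integral(C2*airyai(14^(2/3)*3^(1/3)*y/14) + C3*airybi(14^(2/3)*3^(1/3)*y/14), y)


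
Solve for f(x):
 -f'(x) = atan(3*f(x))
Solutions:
 Integral(1/atan(3*_y), (_y, f(x))) = C1 - x


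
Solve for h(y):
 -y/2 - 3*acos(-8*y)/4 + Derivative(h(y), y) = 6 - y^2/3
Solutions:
 h(y) = C1 - y^3/9 + y^2/4 + 3*y*acos(-8*y)/4 + 6*y + 3*sqrt(1 - 64*y^2)/32


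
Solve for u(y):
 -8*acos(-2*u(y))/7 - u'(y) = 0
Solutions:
 Integral(1/acos(-2*_y), (_y, u(y))) = C1 - 8*y/7


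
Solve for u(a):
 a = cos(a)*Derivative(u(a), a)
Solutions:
 u(a) = C1 + Integral(a/cos(a), a)


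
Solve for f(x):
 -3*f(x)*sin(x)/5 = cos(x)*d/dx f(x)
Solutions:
 f(x) = C1*cos(x)^(3/5)


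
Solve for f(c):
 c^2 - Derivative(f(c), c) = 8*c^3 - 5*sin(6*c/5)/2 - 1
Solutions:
 f(c) = C1 - 2*c^4 + c^3/3 + c - 25*cos(6*c/5)/12


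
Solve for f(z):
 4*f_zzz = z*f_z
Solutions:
 f(z) = C1 + Integral(C2*airyai(2^(1/3)*z/2) + C3*airybi(2^(1/3)*z/2), z)


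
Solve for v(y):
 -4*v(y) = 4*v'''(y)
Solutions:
 v(y) = C3*exp(-y) + (C1*sin(sqrt(3)*y/2) + C2*cos(sqrt(3)*y/2))*exp(y/2)


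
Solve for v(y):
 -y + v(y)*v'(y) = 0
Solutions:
 v(y) = -sqrt(C1 + y^2)
 v(y) = sqrt(C1 + y^2)


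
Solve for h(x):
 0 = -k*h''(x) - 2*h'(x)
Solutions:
 h(x) = C1 + C2*exp(-2*x/k)


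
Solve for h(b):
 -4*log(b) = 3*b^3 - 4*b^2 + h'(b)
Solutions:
 h(b) = C1 - 3*b^4/4 + 4*b^3/3 - 4*b*log(b) + 4*b


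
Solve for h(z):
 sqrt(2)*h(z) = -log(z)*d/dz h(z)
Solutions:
 h(z) = C1*exp(-sqrt(2)*li(z))


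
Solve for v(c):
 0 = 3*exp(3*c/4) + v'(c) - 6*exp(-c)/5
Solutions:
 v(c) = C1 - 4*exp(3*c/4) - 6*exp(-c)/5


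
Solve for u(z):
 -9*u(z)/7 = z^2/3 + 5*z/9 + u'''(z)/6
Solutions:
 u(z) = C3*exp(-3*2^(1/3)*7^(2/3)*z/7) - 7*z^2/27 - 35*z/81 + (C1*sin(3*2^(1/3)*sqrt(3)*7^(2/3)*z/14) + C2*cos(3*2^(1/3)*sqrt(3)*7^(2/3)*z/14))*exp(3*2^(1/3)*7^(2/3)*z/14)


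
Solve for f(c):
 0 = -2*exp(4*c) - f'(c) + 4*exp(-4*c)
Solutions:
 f(c) = C1 - exp(4*c)/2 - exp(-4*c)


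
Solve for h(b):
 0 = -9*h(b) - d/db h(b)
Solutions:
 h(b) = C1*exp(-9*b)


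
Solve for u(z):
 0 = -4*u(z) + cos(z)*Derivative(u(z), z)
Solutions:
 u(z) = C1*(sin(z)^2 + 2*sin(z) + 1)/(sin(z)^2 - 2*sin(z) + 1)


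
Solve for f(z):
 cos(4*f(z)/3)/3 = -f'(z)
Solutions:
 z/3 - 3*log(sin(4*f(z)/3) - 1)/8 + 3*log(sin(4*f(z)/3) + 1)/8 = C1


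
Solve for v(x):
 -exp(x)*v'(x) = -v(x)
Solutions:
 v(x) = C1*exp(-exp(-x))


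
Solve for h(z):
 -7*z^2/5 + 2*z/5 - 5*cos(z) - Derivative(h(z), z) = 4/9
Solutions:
 h(z) = C1 - 7*z^3/15 + z^2/5 - 4*z/9 - 5*sin(z)


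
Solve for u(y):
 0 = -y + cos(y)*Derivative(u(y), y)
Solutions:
 u(y) = C1 + Integral(y/cos(y), y)


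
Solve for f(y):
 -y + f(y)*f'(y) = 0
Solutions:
 f(y) = -sqrt(C1 + y^2)
 f(y) = sqrt(C1 + y^2)


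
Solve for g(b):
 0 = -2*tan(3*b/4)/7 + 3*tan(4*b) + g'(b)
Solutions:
 g(b) = C1 - 8*log(cos(3*b/4))/21 + 3*log(cos(4*b))/4


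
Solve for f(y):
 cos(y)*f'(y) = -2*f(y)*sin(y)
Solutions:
 f(y) = C1*cos(y)^2


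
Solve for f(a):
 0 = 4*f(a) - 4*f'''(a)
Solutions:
 f(a) = C3*exp(a) + (C1*sin(sqrt(3)*a/2) + C2*cos(sqrt(3)*a/2))*exp(-a/2)


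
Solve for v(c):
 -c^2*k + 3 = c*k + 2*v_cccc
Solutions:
 v(c) = C1 + C2*c + C3*c^2 + C4*c^3 - c^6*k/720 - c^5*k/240 + c^4/16


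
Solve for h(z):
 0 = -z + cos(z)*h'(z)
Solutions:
 h(z) = C1 + Integral(z/cos(z), z)


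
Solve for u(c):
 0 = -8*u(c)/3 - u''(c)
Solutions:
 u(c) = C1*sin(2*sqrt(6)*c/3) + C2*cos(2*sqrt(6)*c/3)


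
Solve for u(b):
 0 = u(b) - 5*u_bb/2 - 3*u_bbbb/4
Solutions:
 u(b) = C1*exp(-sqrt(3)*b*sqrt(-5 + sqrt(37))/3) + C2*exp(sqrt(3)*b*sqrt(-5 + sqrt(37))/3) + C3*sin(sqrt(3)*b*sqrt(5 + sqrt(37))/3) + C4*cos(sqrt(3)*b*sqrt(5 + sqrt(37))/3)


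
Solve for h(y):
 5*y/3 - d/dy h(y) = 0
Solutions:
 h(y) = C1 + 5*y^2/6


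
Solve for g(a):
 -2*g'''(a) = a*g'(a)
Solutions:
 g(a) = C1 + Integral(C2*airyai(-2^(2/3)*a/2) + C3*airybi(-2^(2/3)*a/2), a)


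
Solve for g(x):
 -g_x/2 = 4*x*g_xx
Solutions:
 g(x) = C1 + C2*x^(7/8)


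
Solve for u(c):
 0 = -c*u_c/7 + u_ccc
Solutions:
 u(c) = C1 + Integral(C2*airyai(7^(2/3)*c/7) + C3*airybi(7^(2/3)*c/7), c)


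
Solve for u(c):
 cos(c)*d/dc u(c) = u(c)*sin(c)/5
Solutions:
 u(c) = C1/cos(c)^(1/5)


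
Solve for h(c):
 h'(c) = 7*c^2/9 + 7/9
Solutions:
 h(c) = C1 + 7*c^3/27 + 7*c/9


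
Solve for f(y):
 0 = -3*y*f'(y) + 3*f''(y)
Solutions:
 f(y) = C1 + C2*erfi(sqrt(2)*y/2)


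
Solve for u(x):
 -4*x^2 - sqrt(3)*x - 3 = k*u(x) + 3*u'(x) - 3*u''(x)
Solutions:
 u(x) = C1*exp(x*(-sqrt(3)*sqrt(4*k + 3) + 3)/6) + C2*exp(x*(sqrt(3)*sqrt(4*k + 3) + 3)/6) - 4*x^2/k - sqrt(3)*x/k - 3/k + 24*x/k^2 - 24/k^2 + 3*sqrt(3)/k^2 - 72/k^3


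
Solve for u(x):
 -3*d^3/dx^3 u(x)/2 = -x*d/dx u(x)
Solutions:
 u(x) = C1 + Integral(C2*airyai(2^(1/3)*3^(2/3)*x/3) + C3*airybi(2^(1/3)*3^(2/3)*x/3), x)


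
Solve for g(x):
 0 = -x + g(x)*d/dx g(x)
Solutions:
 g(x) = -sqrt(C1 + x^2)
 g(x) = sqrt(C1 + x^2)


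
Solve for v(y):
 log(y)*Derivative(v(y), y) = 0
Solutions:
 v(y) = C1


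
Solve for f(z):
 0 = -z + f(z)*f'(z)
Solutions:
 f(z) = -sqrt(C1 + z^2)
 f(z) = sqrt(C1 + z^2)


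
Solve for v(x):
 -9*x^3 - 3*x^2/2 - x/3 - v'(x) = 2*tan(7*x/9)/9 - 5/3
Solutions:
 v(x) = C1 - 9*x^4/4 - x^3/2 - x^2/6 + 5*x/3 + 2*log(cos(7*x/9))/7


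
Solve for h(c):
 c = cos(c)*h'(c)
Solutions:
 h(c) = C1 + Integral(c/cos(c), c)


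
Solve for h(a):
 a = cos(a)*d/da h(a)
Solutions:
 h(a) = C1 + Integral(a/cos(a), a)


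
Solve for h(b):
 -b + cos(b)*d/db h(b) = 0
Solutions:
 h(b) = C1 + Integral(b/cos(b), b)


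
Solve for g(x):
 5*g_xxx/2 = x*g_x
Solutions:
 g(x) = C1 + Integral(C2*airyai(2^(1/3)*5^(2/3)*x/5) + C3*airybi(2^(1/3)*5^(2/3)*x/5), x)


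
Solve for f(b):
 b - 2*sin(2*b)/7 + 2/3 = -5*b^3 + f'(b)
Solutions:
 f(b) = C1 + 5*b^4/4 + b^2/2 + 2*b/3 + cos(2*b)/7


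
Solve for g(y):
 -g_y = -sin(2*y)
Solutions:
 g(y) = C1 - cos(2*y)/2


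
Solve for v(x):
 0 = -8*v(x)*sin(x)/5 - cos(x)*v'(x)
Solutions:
 v(x) = C1*cos(x)^(8/5)


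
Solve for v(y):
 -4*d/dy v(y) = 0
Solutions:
 v(y) = C1


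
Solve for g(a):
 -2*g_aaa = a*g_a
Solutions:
 g(a) = C1 + Integral(C2*airyai(-2^(2/3)*a/2) + C3*airybi(-2^(2/3)*a/2), a)


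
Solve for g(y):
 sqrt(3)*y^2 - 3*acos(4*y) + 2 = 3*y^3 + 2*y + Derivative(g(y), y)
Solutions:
 g(y) = C1 - 3*y^4/4 + sqrt(3)*y^3/3 - y^2 - 3*y*acos(4*y) + 2*y + 3*sqrt(1 - 16*y^2)/4


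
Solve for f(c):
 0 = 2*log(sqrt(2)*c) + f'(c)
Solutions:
 f(c) = C1 - 2*c*log(c) - c*log(2) + 2*c


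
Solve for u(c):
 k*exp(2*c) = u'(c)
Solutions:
 u(c) = C1 + k*exp(2*c)/2


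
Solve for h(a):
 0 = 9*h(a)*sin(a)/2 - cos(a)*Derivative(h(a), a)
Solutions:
 h(a) = C1/cos(a)^(9/2)


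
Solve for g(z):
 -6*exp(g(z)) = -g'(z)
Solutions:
 g(z) = log(-1/(C1 + 6*z))


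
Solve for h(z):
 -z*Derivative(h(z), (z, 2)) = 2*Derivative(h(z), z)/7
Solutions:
 h(z) = C1 + C2*z^(5/7)


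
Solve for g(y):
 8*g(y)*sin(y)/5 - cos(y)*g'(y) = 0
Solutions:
 g(y) = C1/cos(y)^(8/5)


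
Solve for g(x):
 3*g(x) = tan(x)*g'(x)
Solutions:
 g(x) = C1*sin(x)^3


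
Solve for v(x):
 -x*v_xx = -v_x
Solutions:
 v(x) = C1 + C2*x^2


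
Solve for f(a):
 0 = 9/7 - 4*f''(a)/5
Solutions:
 f(a) = C1 + C2*a + 45*a^2/56


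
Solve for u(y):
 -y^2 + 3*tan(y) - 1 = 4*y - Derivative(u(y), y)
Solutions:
 u(y) = C1 + y^3/3 + 2*y^2 + y + 3*log(cos(y))


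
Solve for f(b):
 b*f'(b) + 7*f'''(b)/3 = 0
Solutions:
 f(b) = C1 + Integral(C2*airyai(-3^(1/3)*7^(2/3)*b/7) + C3*airybi(-3^(1/3)*7^(2/3)*b/7), b)


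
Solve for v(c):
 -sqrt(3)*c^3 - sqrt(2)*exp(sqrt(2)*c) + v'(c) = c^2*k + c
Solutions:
 v(c) = C1 + sqrt(3)*c^4/4 + c^3*k/3 + c^2/2 + exp(sqrt(2)*c)


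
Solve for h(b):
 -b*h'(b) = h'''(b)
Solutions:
 h(b) = C1 + Integral(C2*airyai(-b) + C3*airybi(-b), b)


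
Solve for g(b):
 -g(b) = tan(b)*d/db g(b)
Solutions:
 g(b) = C1/sin(b)


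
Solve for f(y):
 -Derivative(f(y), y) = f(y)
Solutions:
 f(y) = C1*exp(-y)


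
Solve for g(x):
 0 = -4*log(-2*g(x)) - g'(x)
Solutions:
 Integral(1/(log(-_y) + log(2)), (_y, g(x)))/4 = C1 - x


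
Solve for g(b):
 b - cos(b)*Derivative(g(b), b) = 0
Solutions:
 g(b) = C1 + Integral(b/cos(b), b)


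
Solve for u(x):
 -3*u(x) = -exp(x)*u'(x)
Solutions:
 u(x) = C1*exp(-3*exp(-x))


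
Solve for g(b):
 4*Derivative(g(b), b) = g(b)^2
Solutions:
 g(b) = -4/(C1 + b)


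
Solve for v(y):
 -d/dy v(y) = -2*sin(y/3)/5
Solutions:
 v(y) = C1 - 6*cos(y/3)/5


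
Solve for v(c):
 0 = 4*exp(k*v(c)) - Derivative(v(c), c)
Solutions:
 v(c) = Piecewise((log(-1/(C1*k + 4*c*k))/k, Ne(k, 0)), (nan, True))
 v(c) = Piecewise((C1 + 4*c, Eq(k, 0)), (nan, True))


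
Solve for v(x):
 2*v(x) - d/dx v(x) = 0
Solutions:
 v(x) = C1*exp(2*x)


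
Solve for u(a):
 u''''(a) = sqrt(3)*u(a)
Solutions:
 u(a) = C1*exp(-3^(1/8)*a) + C2*exp(3^(1/8)*a) + C3*sin(3^(1/8)*a) + C4*cos(3^(1/8)*a)


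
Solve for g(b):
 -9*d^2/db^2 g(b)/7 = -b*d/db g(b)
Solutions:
 g(b) = C1 + C2*erfi(sqrt(14)*b/6)


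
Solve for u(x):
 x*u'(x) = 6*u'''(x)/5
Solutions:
 u(x) = C1 + Integral(C2*airyai(5^(1/3)*6^(2/3)*x/6) + C3*airybi(5^(1/3)*6^(2/3)*x/6), x)


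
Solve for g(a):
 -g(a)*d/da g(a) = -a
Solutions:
 g(a) = -sqrt(C1 + a^2)
 g(a) = sqrt(C1 + a^2)


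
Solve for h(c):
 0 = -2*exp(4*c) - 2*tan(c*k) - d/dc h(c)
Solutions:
 h(c) = C1 - 2*Piecewise((-log(cos(c*k))/k, Ne(k, 0)), (0, True)) - exp(4*c)/2


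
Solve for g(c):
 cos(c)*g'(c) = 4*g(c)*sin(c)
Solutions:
 g(c) = C1/cos(c)^4


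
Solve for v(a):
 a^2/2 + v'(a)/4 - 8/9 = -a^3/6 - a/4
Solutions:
 v(a) = C1 - a^4/6 - 2*a^3/3 - a^2/2 + 32*a/9


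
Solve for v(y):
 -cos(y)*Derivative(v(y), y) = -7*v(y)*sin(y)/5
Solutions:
 v(y) = C1/cos(y)^(7/5)


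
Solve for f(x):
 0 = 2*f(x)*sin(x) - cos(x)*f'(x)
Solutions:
 f(x) = C1/cos(x)^2


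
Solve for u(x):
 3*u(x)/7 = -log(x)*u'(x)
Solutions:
 u(x) = C1*exp(-3*li(x)/7)


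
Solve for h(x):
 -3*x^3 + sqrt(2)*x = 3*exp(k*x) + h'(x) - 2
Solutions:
 h(x) = C1 - 3*x^4/4 + sqrt(2)*x^2/2 + 2*x - 3*exp(k*x)/k


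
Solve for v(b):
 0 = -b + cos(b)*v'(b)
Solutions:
 v(b) = C1 + Integral(b/cos(b), b)


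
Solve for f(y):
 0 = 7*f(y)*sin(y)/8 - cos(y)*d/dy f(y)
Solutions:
 f(y) = C1/cos(y)^(7/8)


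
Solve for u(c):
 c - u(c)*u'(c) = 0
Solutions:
 u(c) = -sqrt(C1 + c^2)
 u(c) = sqrt(C1 + c^2)


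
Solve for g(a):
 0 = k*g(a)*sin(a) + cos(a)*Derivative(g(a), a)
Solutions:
 g(a) = C1*exp(k*log(cos(a)))


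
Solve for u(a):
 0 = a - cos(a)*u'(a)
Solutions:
 u(a) = C1 + Integral(a/cos(a), a)


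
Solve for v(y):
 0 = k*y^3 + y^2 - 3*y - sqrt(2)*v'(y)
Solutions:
 v(y) = C1 + sqrt(2)*k*y^4/8 + sqrt(2)*y^3/6 - 3*sqrt(2)*y^2/4


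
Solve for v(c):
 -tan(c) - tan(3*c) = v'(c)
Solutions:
 v(c) = C1 + log(cos(c)) + log(cos(3*c))/3


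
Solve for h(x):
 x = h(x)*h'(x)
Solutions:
 h(x) = -sqrt(C1 + x^2)
 h(x) = sqrt(C1 + x^2)


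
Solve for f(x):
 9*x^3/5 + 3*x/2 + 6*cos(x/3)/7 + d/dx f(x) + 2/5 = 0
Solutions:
 f(x) = C1 - 9*x^4/20 - 3*x^2/4 - 2*x/5 - 18*sin(x/3)/7


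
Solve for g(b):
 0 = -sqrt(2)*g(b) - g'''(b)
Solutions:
 g(b) = C3*exp(-2^(1/6)*b) + (C1*sin(2^(1/6)*sqrt(3)*b/2) + C2*cos(2^(1/6)*sqrt(3)*b/2))*exp(2^(1/6)*b/2)


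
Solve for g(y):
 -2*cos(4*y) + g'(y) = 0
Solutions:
 g(y) = C1 + sin(4*y)/2


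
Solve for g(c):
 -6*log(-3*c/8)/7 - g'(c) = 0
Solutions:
 g(c) = C1 - 6*c*log(-c)/7 + 6*c*(-log(3) + 1 + 3*log(2))/7


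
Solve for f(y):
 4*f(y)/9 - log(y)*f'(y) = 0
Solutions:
 f(y) = C1*exp(4*li(y)/9)


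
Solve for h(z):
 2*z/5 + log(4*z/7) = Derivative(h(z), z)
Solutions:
 h(z) = C1 + z^2/5 + z*log(z) - z + z*log(4/7)


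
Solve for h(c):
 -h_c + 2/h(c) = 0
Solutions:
 h(c) = -sqrt(C1 + 4*c)
 h(c) = sqrt(C1 + 4*c)


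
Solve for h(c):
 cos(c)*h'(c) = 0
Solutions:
 h(c) = C1


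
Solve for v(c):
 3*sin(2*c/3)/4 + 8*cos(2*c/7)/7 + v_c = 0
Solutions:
 v(c) = C1 - 4*sin(2*c/7) + 9*cos(2*c/3)/8


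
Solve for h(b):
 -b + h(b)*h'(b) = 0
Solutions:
 h(b) = -sqrt(C1 + b^2)
 h(b) = sqrt(C1 + b^2)


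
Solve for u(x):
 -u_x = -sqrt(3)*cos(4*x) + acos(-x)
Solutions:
 u(x) = C1 - x*acos(-x) - sqrt(1 - x^2) + sqrt(3)*sin(4*x)/4


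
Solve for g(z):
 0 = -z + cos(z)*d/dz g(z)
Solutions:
 g(z) = C1 + Integral(z/cos(z), z)


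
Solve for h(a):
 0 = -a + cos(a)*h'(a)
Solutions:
 h(a) = C1 + Integral(a/cos(a), a)


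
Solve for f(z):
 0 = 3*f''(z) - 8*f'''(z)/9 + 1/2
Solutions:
 f(z) = C1 + C2*z + C3*exp(27*z/8) - z^2/12


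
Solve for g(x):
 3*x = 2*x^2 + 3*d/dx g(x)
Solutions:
 g(x) = C1 - 2*x^3/9 + x^2/2


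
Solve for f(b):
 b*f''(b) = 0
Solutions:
 f(b) = C1 + C2*b


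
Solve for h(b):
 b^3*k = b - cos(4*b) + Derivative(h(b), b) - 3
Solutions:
 h(b) = C1 + b^4*k/4 - b^2/2 + 3*b + sin(4*b)/4


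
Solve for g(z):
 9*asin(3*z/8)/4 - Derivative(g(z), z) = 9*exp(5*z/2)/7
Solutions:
 g(z) = C1 + 9*z*asin(3*z/8)/4 + 3*sqrt(64 - 9*z^2)/4 - 18*exp(5*z/2)/35


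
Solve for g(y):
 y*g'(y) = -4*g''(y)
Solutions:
 g(y) = C1 + C2*erf(sqrt(2)*y/4)


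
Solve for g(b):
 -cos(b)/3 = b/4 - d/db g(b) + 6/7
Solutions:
 g(b) = C1 + b^2/8 + 6*b/7 + sin(b)/3


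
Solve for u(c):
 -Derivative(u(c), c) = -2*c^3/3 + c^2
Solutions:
 u(c) = C1 + c^4/6 - c^3/3


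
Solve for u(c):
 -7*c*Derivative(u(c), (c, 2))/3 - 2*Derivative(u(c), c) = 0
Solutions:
 u(c) = C1 + C2*c^(1/7)


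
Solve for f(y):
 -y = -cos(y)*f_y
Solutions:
 f(y) = C1 + Integral(y/cos(y), y)


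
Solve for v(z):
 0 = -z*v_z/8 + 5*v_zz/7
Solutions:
 v(z) = C1 + C2*erfi(sqrt(35)*z/20)


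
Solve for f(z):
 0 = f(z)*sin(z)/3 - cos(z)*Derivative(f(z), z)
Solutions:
 f(z) = C1/cos(z)^(1/3)


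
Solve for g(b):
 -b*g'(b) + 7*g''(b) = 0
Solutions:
 g(b) = C1 + C2*erfi(sqrt(14)*b/14)


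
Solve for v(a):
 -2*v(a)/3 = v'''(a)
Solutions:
 v(a) = C3*exp(-2^(1/3)*3^(2/3)*a/3) + (C1*sin(2^(1/3)*3^(1/6)*a/2) + C2*cos(2^(1/3)*3^(1/6)*a/2))*exp(2^(1/3)*3^(2/3)*a/6)


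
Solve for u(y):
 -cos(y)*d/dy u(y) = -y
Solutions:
 u(y) = C1 + Integral(y/cos(y), y)


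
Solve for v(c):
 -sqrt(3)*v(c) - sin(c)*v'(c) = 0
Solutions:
 v(c) = C1*(cos(c) + 1)^(sqrt(3)/2)/(cos(c) - 1)^(sqrt(3)/2)


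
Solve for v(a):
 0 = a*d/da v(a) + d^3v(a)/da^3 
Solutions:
 v(a) = C1 + Integral(C2*airyai(-a) + C3*airybi(-a), a)


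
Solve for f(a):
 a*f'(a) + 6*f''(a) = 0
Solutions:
 f(a) = C1 + C2*erf(sqrt(3)*a/6)


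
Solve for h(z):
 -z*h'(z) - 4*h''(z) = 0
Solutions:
 h(z) = C1 + C2*erf(sqrt(2)*z/4)


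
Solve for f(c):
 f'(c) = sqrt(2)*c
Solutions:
 f(c) = C1 + sqrt(2)*c^2/2


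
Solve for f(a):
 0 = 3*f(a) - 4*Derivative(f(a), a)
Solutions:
 f(a) = C1*exp(3*a/4)


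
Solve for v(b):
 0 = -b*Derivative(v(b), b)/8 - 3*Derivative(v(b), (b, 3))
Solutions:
 v(b) = C1 + Integral(C2*airyai(-3^(2/3)*b/6) + C3*airybi(-3^(2/3)*b/6), b)


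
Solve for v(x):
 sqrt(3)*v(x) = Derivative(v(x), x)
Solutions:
 v(x) = C1*exp(sqrt(3)*x)


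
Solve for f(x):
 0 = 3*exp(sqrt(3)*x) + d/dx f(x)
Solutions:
 f(x) = C1 - sqrt(3)*exp(sqrt(3)*x)


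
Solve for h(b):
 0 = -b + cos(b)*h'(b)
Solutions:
 h(b) = C1 + Integral(b/cos(b), b)


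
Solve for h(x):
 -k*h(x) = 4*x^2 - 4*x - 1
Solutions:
 h(x) = (-4*x^2 + 4*x + 1)/k


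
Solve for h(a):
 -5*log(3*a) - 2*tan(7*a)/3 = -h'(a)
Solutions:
 h(a) = C1 + 5*a*log(a) - 5*a + 5*a*log(3) - 2*log(cos(7*a))/21


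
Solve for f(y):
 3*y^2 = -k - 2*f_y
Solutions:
 f(y) = C1 - k*y/2 - y^3/2


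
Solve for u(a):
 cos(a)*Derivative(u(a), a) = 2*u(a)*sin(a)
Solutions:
 u(a) = C1/cos(a)^2


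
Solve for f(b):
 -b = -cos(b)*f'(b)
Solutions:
 f(b) = C1 + Integral(b/cos(b), b)


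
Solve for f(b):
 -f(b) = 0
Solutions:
 f(b) = 0


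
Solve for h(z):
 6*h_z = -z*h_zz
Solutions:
 h(z) = C1 + C2/z^5


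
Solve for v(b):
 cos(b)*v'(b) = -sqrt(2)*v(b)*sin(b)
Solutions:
 v(b) = C1*cos(b)^(sqrt(2))


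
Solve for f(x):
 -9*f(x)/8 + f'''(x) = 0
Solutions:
 f(x) = C3*exp(3^(2/3)*x/2) + (C1*sin(3*3^(1/6)*x/4) + C2*cos(3*3^(1/6)*x/4))*exp(-3^(2/3)*x/4)


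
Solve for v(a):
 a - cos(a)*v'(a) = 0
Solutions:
 v(a) = C1 + Integral(a/cos(a), a)


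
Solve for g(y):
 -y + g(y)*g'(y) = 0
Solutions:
 g(y) = -sqrt(C1 + y^2)
 g(y) = sqrt(C1 + y^2)


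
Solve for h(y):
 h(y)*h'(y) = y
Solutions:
 h(y) = -sqrt(C1 + y^2)
 h(y) = sqrt(C1 + y^2)


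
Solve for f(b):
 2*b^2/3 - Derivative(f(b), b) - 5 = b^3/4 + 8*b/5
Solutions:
 f(b) = C1 - b^4/16 + 2*b^3/9 - 4*b^2/5 - 5*b


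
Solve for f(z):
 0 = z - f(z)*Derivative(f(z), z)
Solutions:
 f(z) = -sqrt(C1 + z^2)
 f(z) = sqrt(C1 + z^2)


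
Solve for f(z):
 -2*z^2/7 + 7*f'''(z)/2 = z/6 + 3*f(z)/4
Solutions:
 f(z) = C3*exp(14^(2/3)*3^(1/3)*z/14) - 8*z^2/21 - 2*z/9 + (C1*sin(14^(2/3)*3^(5/6)*z/28) + C2*cos(14^(2/3)*3^(5/6)*z/28))*exp(-14^(2/3)*3^(1/3)*z/28)


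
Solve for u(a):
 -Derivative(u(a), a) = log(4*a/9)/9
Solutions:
 u(a) = C1 - a*log(a)/9 - 2*a*log(2)/9 + a/9 + 2*a*log(3)/9


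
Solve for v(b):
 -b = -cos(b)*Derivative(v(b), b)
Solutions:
 v(b) = C1 + Integral(b/cos(b), b)


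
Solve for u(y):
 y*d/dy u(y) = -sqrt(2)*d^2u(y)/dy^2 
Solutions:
 u(y) = C1 + C2*erf(2^(1/4)*y/2)


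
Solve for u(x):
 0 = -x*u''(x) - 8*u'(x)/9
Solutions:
 u(x) = C1 + C2*x^(1/9)


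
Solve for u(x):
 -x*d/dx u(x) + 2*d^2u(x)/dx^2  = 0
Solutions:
 u(x) = C1 + C2*erfi(x/2)


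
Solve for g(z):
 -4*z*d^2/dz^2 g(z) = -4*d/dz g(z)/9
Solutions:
 g(z) = C1 + C2*z^(10/9)


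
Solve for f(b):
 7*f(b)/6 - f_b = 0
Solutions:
 f(b) = C1*exp(7*b/6)


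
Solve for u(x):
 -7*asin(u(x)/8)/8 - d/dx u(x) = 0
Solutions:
 Integral(1/asin(_y/8), (_y, u(x))) = C1 - 7*x/8


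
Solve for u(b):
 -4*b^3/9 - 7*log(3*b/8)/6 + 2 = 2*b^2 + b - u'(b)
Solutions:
 u(b) = C1 + b^4/9 + 2*b^3/3 + b^2/2 + 7*b*log(b)/6 - 19*b/6 - 7*b*log(2)/2 + 7*b*log(3)/6


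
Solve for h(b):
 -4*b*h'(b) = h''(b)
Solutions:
 h(b) = C1 + C2*erf(sqrt(2)*b)


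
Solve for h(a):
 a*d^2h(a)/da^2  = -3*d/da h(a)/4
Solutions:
 h(a) = C1 + C2*a^(1/4)


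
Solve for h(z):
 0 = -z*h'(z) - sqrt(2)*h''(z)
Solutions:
 h(z) = C1 + C2*erf(2^(1/4)*z/2)


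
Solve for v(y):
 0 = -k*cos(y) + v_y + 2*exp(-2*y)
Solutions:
 v(y) = C1 + k*sin(y) + exp(-2*y)


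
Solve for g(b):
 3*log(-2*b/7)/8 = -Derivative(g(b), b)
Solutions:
 g(b) = C1 - 3*b*log(-b)/8 + 3*b*(-log(2) + 1 + log(7))/8


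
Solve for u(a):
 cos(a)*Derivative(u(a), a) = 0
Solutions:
 u(a) = C1


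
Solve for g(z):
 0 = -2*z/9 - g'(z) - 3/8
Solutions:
 g(z) = C1 - z^2/9 - 3*z/8


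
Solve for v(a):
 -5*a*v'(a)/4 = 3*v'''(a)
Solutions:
 v(a) = C1 + Integral(C2*airyai(-90^(1/3)*a/6) + C3*airybi(-90^(1/3)*a/6), a)


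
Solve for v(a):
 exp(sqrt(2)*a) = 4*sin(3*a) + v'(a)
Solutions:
 v(a) = C1 + sqrt(2)*exp(sqrt(2)*a)/2 + 4*cos(3*a)/3


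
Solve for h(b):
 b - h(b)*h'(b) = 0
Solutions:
 h(b) = -sqrt(C1 + b^2)
 h(b) = sqrt(C1 + b^2)


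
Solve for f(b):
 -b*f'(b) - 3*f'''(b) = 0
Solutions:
 f(b) = C1 + Integral(C2*airyai(-3^(2/3)*b/3) + C3*airybi(-3^(2/3)*b/3), b)


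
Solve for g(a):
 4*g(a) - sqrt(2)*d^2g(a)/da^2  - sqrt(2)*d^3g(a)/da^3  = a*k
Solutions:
 g(a) = C1*exp(-a*((-1/27 + sqrt(-1 + (1 - 27*sqrt(2))^2)/27 + sqrt(2))^(-1/3) + 6 + 9*(-1/27 + sqrt(-1 + (1 - 27*sqrt(2))^2)/27 + sqrt(2))^(1/3))/18)*sin(sqrt(3)*a*(-9*(-1/27 + sqrt(-4 + 729*(2/27 - 2*sqrt(2))^2)/54 + sqrt(2))^(1/3) + (-1/27 + sqrt(-4 + 729*(2/27 - 2*sqrt(2))^2)/54 + sqrt(2))^(-1/3))/18) + C2*exp(-a*((-1/27 + sqrt(-1 + (1 - 27*sqrt(2))^2)/27 + sqrt(2))^(-1/3) + 6 + 9*(-1/27 + sqrt(-1 + (1 - 27*sqrt(2))^2)/27 + sqrt(2))^(1/3))/18)*cos(sqrt(3)*a*(-9*(-1/27 + sqrt(-4 + 729*(2/27 - 2*sqrt(2))^2)/54 + sqrt(2))^(1/3) + (-1/27 + sqrt(-4 + 729*(2/27 - 2*sqrt(2))^2)/54 + sqrt(2))^(-1/3))/18) + C3*exp(a*(-1/3 + 1/(9*(-1/27 + sqrt(-1 + (1 - 27*sqrt(2))^2)/27 + sqrt(2))^(1/3)) + (-1/27 + sqrt(-1 + (1 - 27*sqrt(2))^2)/27 + sqrt(2))^(1/3))) + a*k/4


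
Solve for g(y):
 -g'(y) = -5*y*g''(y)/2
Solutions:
 g(y) = C1 + C2*y^(7/5)


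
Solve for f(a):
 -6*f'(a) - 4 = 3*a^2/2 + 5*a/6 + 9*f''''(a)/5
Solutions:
 f(a) = C1 + C4*exp(-10^(1/3)*3^(2/3)*a/3) - a^3/12 - 5*a^2/72 - 2*a/3 + (C2*sin(10^(1/3)*3^(1/6)*a/2) + C3*cos(10^(1/3)*3^(1/6)*a/2))*exp(10^(1/3)*3^(2/3)*a/6)


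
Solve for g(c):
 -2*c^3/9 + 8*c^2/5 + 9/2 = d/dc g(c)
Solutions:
 g(c) = C1 - c^4/18 + 8*c^3/15 + 9*c/2


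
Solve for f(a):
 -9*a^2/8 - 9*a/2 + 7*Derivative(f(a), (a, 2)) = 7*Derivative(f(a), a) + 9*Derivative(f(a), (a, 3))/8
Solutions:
 f(a) = C1 + C2*exp(2*a*(14 - sqrt(70))/9) + C3*exp(2*a*(sqrt(70) + 14)/9) - 3*a^3/56 - 27*a^2/56 - 1431*a/1568


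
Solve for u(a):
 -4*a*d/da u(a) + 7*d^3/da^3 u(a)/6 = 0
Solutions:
 u(a) = C1 + Integral(C2*airyai(2*3^(1/3)*7^(2/3)*a/7) + C3*airybi(2*3^(1/3)*7^(2/3)*a/7), a)


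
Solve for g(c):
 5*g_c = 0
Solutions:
 g(c) = C1


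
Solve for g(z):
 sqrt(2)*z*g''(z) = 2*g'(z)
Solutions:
 g(z) = C1 + C2*z^(1 + sqrt(2))


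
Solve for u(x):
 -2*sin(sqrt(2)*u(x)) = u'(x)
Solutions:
 u(x) = sqrt(2)*(pi - acos((-exp(2*sqrt(2)*C1) - exp(4*sqrt(2)*x))/(exp(2*sqrt(2)*C1) - exp(4*sqrt(2)*x)))/2)
 u(x) = sqrt(2)*acos((-exp(2*sqrt(2)*C1) - exp(4*sqrt(2)*x))/(exp(2*sqrt(2)*C1) - exp(4*sqrt(2)*x)))/2


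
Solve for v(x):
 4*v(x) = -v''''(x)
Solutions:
 v(x) = (C1*sin(x) + C2*cos(x))*exp(-x) + (C3*sin(x) + C4*cos(x))*exp(x)


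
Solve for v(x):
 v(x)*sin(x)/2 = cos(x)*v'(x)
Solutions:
 v(x) = C1/sqrt(cos(x))


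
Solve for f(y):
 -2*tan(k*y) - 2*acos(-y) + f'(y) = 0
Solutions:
 f(y) = C1 + 2*y*acos(-y) + 2*sqrt(1 - y^2) + 2*Piecewise((-log(cos(k*y))/k, Ne(k, 0)), (0, True))


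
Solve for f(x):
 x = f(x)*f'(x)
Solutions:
 f(x) = -sqrt(C1 + x^2)
 f(x) = sqrt(C1 + x^2)


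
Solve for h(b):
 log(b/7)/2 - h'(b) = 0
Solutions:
 h(b) = C1 + b*log(b)/2 - b*log(7)/2 - b/2


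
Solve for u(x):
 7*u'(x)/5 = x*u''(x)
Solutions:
 u(x) = C1 + C2*x^(12/5)


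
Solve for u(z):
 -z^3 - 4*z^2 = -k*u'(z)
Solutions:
 u(z) = C1 + z^4/(4*k) + 4*z^3/(3*k)


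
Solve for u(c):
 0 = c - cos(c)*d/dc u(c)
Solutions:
 u(c) = C1 + Integral(c/cos(c), c)


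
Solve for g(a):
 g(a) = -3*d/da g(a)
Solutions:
 g(a) = C1*exp(-a/3)


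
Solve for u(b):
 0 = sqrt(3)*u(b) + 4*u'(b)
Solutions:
 u(b) = C1*exp(-sqrt(3)*b/4)


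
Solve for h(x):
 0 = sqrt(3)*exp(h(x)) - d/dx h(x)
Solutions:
 h(x) = log(-1/(C1 + sqrt(3)*x))


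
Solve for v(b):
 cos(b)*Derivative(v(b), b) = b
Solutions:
 v(b) = C1 + Integral(b/cos(b), b)


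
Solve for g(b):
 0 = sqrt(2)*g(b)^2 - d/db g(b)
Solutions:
 g(b) = -1/(C1 + sqrt(2)*b)


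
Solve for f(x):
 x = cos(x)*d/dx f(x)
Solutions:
 f(x) = C1 + Integral(x/cos(x), x)


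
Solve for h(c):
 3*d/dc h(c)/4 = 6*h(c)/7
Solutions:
 h(c) = C1*exp(8*c/7)


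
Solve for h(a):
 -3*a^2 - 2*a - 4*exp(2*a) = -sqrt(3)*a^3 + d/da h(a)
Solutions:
 h(a) = C1 + sqrt(3)*a^4/4 - a^3 - a^2 - 2*exp(2*a)


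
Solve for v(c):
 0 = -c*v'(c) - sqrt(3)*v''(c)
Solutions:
 v(c) = C1 + C2*erf(sqrt(2)*3^(3/4)*c/6)


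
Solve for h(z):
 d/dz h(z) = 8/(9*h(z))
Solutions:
 h(z) = -sqrt(C1 + 16*z)/3
 h(z) = sqrt(C1 + 16*z)/3


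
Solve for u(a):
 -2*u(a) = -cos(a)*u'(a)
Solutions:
 u(a) = C1*(sin(a) + 1)/(sin(a) - 1)


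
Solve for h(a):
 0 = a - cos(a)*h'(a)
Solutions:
 h(a) = C1 + Integral(a/cos(a), a)


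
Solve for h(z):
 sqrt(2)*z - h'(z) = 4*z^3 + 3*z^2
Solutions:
 h(z) = C1 - z^4 - z^3 + sqrt(2)*z^2/2


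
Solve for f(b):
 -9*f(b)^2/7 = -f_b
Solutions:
 f(b) = -7/(C1 + 9*b)


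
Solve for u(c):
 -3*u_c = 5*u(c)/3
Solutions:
 u(c) = C1*exp(-5*c/9)


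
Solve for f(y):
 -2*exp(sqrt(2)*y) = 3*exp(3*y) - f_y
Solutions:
 f(y) = C1 + exp(3*y) + sqrt(2)*exp(sqrt(2)*y)


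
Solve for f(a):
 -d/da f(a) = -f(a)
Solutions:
 f(a) = C1*exp(a)


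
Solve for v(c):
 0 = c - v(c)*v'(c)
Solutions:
 v(c) = -sqrt(C1 + c^2)
 v(c) = sqrt(C1 + c^2)


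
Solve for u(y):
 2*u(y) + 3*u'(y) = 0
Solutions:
 u(y) = C1*exp(-2*y/3)


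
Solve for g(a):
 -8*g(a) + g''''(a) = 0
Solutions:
 g(a) = C1*exp(-2^(3/4)*a) + C2*exp(2^(3/4)*a) + C3*sin(2^(3/4)*a) + C4*cos(2^(3/4)*a)


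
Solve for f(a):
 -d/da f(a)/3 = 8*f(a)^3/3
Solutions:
 f(a) = -sqrt(2)*sqrt(-1/(C1 - 8*a))/2
 f(a) = sqrt(2)*sqrt(-1/(C1 - 8*a))/2


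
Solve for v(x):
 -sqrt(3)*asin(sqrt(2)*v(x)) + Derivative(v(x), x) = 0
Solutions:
 Integral(1/asin(sqrt(2)*_y), (_y, v(x))) = C1 + sqrt(3)*x


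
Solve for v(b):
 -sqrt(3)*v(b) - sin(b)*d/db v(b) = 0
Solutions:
 v(b) = C1*(cos(b) + 1)^(sqrt(3)/2)/(cos(b) - 1)^(sqrt(3)/2)


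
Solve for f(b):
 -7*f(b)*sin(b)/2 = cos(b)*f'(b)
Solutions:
 f(b) = C1*cos(b)^(7/2)


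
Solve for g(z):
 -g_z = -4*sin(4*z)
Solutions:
 g(z) = C1 - cos(4*z)


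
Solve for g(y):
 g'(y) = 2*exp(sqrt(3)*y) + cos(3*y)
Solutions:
 g(y) = C1 + 2*sqrt(3)*exp(sqrt(3)*y)/3 + sin(3*y)/3


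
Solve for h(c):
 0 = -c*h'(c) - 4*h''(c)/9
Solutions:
 h(c) = C1 + C2*erf(3*sqrt(2)*c/4)


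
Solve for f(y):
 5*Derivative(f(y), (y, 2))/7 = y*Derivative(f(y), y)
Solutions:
 f(y) = C1 + C2*erfi(sqrt(70)*y/10)


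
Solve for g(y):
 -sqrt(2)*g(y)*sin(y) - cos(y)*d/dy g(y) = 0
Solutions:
 g(y) = C1*cos(y)^(sqrt(2))


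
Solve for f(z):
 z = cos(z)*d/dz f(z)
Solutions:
 f(z) = C1 + Integral(z/cos(z), z)


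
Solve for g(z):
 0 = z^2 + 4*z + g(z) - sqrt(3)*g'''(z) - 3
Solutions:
 g(z) = C3*exp(3^(5/6)*z/3) - z^2 - 4*z + (C1*sin(3^(1/3)*z/2) + C2*cos(3^(1/3)*z/2))*exp(-3^(5/6)*z/6) + 3


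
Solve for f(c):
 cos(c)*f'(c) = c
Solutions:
 f(c) = C1 + Integral(c/cos(c), c)


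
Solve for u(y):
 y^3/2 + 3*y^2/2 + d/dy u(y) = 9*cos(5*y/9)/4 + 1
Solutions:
 u(y) = C1 - y^4/8 - y^3/2 + y + 81*sin(5*y/9)/20


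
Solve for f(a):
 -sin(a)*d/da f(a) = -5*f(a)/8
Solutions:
 f(a) = C1*(cos(a) - 1)^(5/16)/(cos(a) + 1)^(5/16)


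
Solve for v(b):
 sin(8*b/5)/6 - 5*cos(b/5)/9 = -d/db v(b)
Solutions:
 v(b) = C1 + 25*sin(b/5)/9 + 5*cos(8*b/5)/48


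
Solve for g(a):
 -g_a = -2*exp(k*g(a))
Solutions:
 g(a) = Piecewise((log(-1/(C1*k + 2*a*k))/k, Ne(k, 0)), (nan, True))
 g(a) = Piecewise((C1 + 2*a, Eq(k, 0)), (nan, True))


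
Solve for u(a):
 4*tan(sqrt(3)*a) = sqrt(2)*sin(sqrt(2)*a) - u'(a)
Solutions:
 u(a) = C1 + 4*sqrt(3)*log(cos(sqrt(3)*a))/3 - cos(sqrt(2)*a)


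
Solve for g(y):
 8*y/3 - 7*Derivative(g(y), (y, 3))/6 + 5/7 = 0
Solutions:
 g(y) = C1 + C2*y + C3*y^2 + 2*y^4/21 + 5*y^3/49


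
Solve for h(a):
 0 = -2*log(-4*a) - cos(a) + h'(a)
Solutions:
 h(a) = C1 + 2*a*log(-a) - 2*a + 4*a*log(2) + sin(a)


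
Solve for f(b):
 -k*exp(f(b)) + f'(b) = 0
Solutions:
 f(b) = log(-1/(C1 + b*k))


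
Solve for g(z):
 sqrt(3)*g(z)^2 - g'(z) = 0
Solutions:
 g(z) = -1/(C1 + sqrt(3)*z)


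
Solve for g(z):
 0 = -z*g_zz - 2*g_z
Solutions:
 g(z) = C1 + C2/z


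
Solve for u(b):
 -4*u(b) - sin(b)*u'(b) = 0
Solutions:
 u(b) = C1*(cos(b)^2 + 2*cos(b) + 1)/(cos(b)^2 - 2*cos(b) + 1)


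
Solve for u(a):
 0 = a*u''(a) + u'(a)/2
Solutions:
 u(a) = C1 + C2*sqrt(a)


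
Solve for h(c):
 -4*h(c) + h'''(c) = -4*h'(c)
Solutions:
 h(c) = C1*exp(2^(1/3)*c*(-3*(1 + sqrt(129)/9)^(1/3) + 2*2^(1/3)/(1 + sqrt(129)/9)^(1/3))/6)*sin(sqrt(3)*c*(4/(2 + 2*sqrt(129)/9)^(1/3) + 3*(2 + 2*sqrt(129)/9)^(1/3))/6) + C2*exp(2^(1/3)*c*(-3*(1 + sqrt(129)/9)^(1/3) + 2*2^(1/3)/(1 + sqrt(129)/9)^(1/3))/6)*cos(sqrt(3)*c*(4/(2 + 2*sqrt(129)/9)^(1/3) + 3*(2 + 2*sqrt(129)/9)^(1/3))/6) + C3*exp(2^(1/3)*c*(-2*2^(1/3)/(3*(1 + sqrt(129)/9)^(1/3)) + (1 + sqrt(129)/9)^(1/3)))


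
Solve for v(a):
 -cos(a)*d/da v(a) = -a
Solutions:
 v(a) = C1 + Integral(a/cos(a), a)


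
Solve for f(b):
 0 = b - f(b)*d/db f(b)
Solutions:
 f(b) = -sqrt(C1 + b^2)
 f(b) = sqrt(C1 + b^2)


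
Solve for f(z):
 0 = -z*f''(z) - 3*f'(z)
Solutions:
 f(z) = C1 + C2/z^2


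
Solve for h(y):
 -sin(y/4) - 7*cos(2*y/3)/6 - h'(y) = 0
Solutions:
 h(y) = C1 - 7*sin(2*y/3)/4 + 4*cos(y/4)


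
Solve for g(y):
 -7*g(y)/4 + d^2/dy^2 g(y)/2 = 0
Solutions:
 g(y) = C1*exp(-sqrt(14)*y/2) + C2*exp(sqrt(14)*y/2)


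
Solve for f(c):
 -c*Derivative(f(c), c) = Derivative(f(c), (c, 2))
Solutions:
 f(c) = C1 + C2*erf(sqrt(2)*c/2)


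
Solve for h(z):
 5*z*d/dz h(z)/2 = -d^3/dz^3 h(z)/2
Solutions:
 h(z) = C1 + Integral(C2*airyai(-5^(1/3)*z) + C3*airybi(-5^(1/3)*z), z)


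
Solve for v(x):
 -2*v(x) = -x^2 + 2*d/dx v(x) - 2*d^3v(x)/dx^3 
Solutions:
 v(x) = C1*exp(-x*(2*18^(1/3)/(sqrt(69) + 9)^(1/3) + 12^(1/3)*(sqrt(69) + 9)^(1/3))/12)*sin(2^(1/3)*3^(1/6)*x*(-2^(1/3)*3^(2/3)*(sqrt(69) + 9)^(1/3) + 6/(sqrt(69) + 9)^(1/3))/12) + C2*exp(-x*(2*18^(1/3)/(sqrt(69) + 9)^(1/3) + 12^(1/3)*(sqrt(69) + 9)^(1/3))/12)*cos(2^(1/3)*3^(1/6)*x*(-2^(1/3)*3^(2/3)*(sqrt(69) + 9)^(1/3) + 6/(sqrt(69) + 9)^(1/3))/12) + C3*exp(x*(2*18^(1/3)/(sqrt(69) + 9)^(1/3) + 12^(1/3)*(sqrt(69) + 9)^(1/3))/6) + x^2/2 - x + 1


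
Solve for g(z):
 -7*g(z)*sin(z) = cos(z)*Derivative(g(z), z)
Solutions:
 g(z) = C1*cos(z)^7


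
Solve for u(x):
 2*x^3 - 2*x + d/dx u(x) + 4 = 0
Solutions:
 u(x) = C1 - x^4/2 + x^2 - 4*x


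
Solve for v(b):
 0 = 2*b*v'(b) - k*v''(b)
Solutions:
 v(b) = C1 + C2*erf(b*sqrt(-1/k))/sqrt(-1/k)


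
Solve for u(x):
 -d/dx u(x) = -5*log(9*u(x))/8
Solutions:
 -8*Integral(1/(log(_y) + 2*log(3)), (_y, u(x)))/5 = C1 - x


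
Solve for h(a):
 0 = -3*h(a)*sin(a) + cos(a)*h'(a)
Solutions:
 h(a) = C1/cos(a)^3


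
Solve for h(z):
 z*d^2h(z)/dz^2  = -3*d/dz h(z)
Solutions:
 h(z) = C1 + C2/z^2


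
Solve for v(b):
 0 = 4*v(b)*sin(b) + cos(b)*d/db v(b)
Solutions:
 v(b) = C1*cos(b)^4


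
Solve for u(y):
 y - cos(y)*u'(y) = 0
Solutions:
 u(y) = C1 + Integral(y/cos(y), y)


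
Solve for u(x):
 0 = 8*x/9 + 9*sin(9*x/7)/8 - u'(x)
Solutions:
 u(x) = C1 + 4*x^2/9 - 7*cos(9*x/7)/8


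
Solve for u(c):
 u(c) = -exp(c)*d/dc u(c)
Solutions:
 u(c) = C1*exp(exp(-c))


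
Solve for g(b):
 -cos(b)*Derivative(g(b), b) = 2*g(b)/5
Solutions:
 g(b) = C1*(sin(b) - 1)^(1/5)/(sin(b) + 1)^(1/5)


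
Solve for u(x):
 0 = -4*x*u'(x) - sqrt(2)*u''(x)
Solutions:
 u(x) = C1 + C2*erf(2^(1/4)*x)


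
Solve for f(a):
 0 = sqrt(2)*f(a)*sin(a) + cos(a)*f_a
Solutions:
 f(a) = C1*cos(a)^(sqrt(2))


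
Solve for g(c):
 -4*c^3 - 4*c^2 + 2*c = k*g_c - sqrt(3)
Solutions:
 g(c) = C1 - c^4/k - 4*c^3/(3*k) + c^2/k + sqrt(3)*c/k


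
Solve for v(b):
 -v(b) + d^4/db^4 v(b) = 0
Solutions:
 v(b) = C1*exp(-b) + C2*exp(b) + C3*sin(b) + C4*cos(b)


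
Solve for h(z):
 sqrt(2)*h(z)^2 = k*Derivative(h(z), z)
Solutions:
 h(z) = -k/(C1*k + sqrt(2)*z)


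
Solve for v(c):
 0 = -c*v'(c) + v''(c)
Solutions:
 v(c) = C1 + C2*erfi(sqrt(2)*c/2)


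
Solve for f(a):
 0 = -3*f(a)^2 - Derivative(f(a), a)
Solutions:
 f(a) = 1/(C1 + 3*a)


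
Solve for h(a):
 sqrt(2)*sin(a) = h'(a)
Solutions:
 h(a) = C1 - sqrt(2)*cos(a)


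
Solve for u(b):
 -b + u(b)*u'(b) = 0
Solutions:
 u(b) = -sqrt(C1 + b^2)
 u(b) = sqrt(C1 + b^2)


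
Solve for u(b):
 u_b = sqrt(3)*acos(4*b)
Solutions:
 u(b) = C1 + sqrt(3)*(b*acos(4*b) - sqrt(1 - 16*b^2)/4)


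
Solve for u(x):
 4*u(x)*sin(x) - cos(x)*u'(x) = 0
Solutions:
 u(x) = C1/cos(x)^4


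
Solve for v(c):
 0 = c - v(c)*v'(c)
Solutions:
 v(c) = -sqrt(C1 + c^2)
 v(c) = sqrt(C1 + c^2)
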